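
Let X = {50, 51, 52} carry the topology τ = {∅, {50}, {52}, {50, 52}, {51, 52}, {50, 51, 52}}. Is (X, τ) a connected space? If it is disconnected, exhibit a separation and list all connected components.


(X, τ) is disconnected; components = [{50}, {51, 52}].

Find clopen sets (U ∈ τ with X ∖ U ∈ τ):
  U = ∅, X ∖ U = {50, 51, 52} — both open, so U is clopen.
  U = {50}, X ∖ U = {51, 52} — both open, so U is clopen.
  U = {51, 52}, X ∖ U = {50} — both open, so U is clopen.
  U = {50, 51, 52}, X ∖ U = ∅ — both open, so U is clopen.
Nontrivial clopen(s) exist: e.g. {51, 52}. So (X, τ) is disconnected.
Compute connected components by grouping points that agree on all clopens:
  component: {50}
  component: {51, 52}


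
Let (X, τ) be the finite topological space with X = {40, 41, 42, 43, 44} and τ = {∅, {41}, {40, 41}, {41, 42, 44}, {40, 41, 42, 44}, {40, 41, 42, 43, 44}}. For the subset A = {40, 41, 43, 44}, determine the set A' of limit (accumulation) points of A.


A' = {40, 42, 43, 44}

For each x ∈ X, list the open sets U ∈ τ with x ∈ U, then check whether U ∩ (A ∖ {x}) ≠ ∅ for every such U.
  x = 40: opens ∋ x are {40, 41}, {40, 41, 42, 44}, {40, 41, 42, 43, 44}; each meets A ∖ {40}, so x IS a limit point.
  x = 41: open {41} ∋ x has {41} ∩ (A ∖ {41}) = ∅, so x is NOT a limit point.
  x = 42: opens ∋ x are {41, 42, 44}, {40, 41, 42, 44}, {40, 41, 42, 43, 44}; each meets A ∖ {42}, so x IS a limit point.
  x = 43: opens ∋ x are {40, 41, 42, 43, 44}; each meets A ∖ {43}, so x IS a limit point.
  x = 44: opens ∋ x are {41, 42, 44}, {40, 41, 42, 44}, {40, 41, 42, 43, 44}; each meets A ∖ {44}, so x IS a limit point.
Collecting: A' = {40, 42, 43, 44}.


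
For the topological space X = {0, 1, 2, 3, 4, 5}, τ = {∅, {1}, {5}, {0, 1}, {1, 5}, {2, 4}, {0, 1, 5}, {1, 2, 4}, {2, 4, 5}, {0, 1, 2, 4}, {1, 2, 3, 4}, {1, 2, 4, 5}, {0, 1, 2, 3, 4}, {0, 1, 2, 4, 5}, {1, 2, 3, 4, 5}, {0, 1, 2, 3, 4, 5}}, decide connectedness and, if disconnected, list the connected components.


(X, τ) is disconnected; components = [{5}, {0, 1, 2, 3, 4}].

Find clopen sets (U ∈ τ with X ∖ U ∈ τ):
  U = ∅, X ∖ U = {0, 1, 2, 3, 4, 5} — both open, so U is clopen.
  U = {5}, X ∖ U = {0, 1, 2, 3, 4} — both open, so U is clopen.
  U = {0, 1, 2, 3, 4}, X ∖ U = {5} — both open, so U is clopen.
  U = {0, 1, 2, 3, 4, 5}, X ∖ U = ∅ — both open, so U is clopen.
Nontrivial clopen(s) exist: e.g. {0, 1, 2, 3, 4}. So (X, τ) is disconnected.
Compute connected components by grouping points that agree on all clopens:
  component: {5}
  component: {0, 1, 2, 3, 4}


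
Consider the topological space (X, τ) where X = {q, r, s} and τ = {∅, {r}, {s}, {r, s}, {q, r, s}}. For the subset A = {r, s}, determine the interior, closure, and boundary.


int(A) = {r, s}, cl(A) = {q, r, s}, ∂A = {q}.

Closed sets in (X, τ) are complements of opens:
  closed(X, τ) = {∅, {q}, {q, r}, {q, s}, {q, r, s}}.
int(A) = ⋃ {U ∈ τ : U ⊆ A}. Opens contained in A: ∅, {r}, {s}, {r, s}.
Taking the union of these: int(A) = {r, s}.
cl(A) = ⋂ {C closed : A ⊆ C}. Closed sets containing A: {q, r, s}.
Intersecting these: cl(A) = {q, r, s}.
∂A = cl(A) ∖ int(A) = {q, r, s} ∖ {r, s} = {q}.


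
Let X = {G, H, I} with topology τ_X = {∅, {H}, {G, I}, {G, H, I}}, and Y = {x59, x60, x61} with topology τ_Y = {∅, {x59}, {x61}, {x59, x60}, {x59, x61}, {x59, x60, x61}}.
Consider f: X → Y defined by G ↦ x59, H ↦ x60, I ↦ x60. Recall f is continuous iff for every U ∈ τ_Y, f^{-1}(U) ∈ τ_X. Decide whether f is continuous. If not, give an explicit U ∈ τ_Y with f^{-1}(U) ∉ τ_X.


f is NOT continuous.

Compute f^{-1}(U) for each U ∈ τ_Y:
  U = ∅: f^{-1}(U) = ∅ ∈ τ_X ✓.
  U = {x59}: f^{-1}(U) = {G} ∉ τ_X ✗.
  U = {x61}: f^{-1}(U) = ∅ ∈ τ_X ✓.
  U = {x59, x60}: f^{-1}(U) = {G, H, I} ∈ τ_X ✓.
  U = {x59, x61}: f^{-1}(U) = {G} ∉ τ_X ✗.
  U = {x59, x60, x61}: f^{-1}(U) = {G, H, I} ∈ τ_X ✓.
Found U = {x59} with f^{-1}(U) = {G} not in τ_X. Therefore f is NOT continuous.


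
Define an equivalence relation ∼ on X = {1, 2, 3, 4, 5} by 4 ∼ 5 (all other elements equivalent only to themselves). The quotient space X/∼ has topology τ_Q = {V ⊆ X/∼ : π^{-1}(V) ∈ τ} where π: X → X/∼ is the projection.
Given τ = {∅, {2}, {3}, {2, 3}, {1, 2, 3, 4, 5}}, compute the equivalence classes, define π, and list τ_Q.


X/∼ = {[1], [2], [3], [4=5]}; |τ_Q| = 5.

Equivalence classes: [1], [2], [3], [4=5].
Quotient map π: X → X/∼ sends 1 ↦ [1], 2 ↦ [2], 3 ↦ [3], 4 ↦ [4=5], 5 ↦ [4=5].
For each subset V ⊆ X/∼, compute π^{-1}(V) ⊆ X and check whether π^{-1}(V) ∈ τ. V is open in τ_Q iff π^{-1}(V) ∈ τ.
  V = {}: π^{-1}(V) = ∅ ∈ τ ✓.
  V = {[1]}: π^{-1}(V) = {1} ∉ τ ✗.
  V = {[2]}: π^{-1}(V) = {2} ∈ τ ✓.
  V = {[1], [2]}: π^{-1}(V) = {1, 2} ∉ τ ✗.
  V = {[3]}: π^{-1}(V) = {3} ∈ τ ✓.
  V = {[1], [3]}: π^{-1}(V) = {1, 3} ∉ τ ✗.
  V = {[2], [3]}: π^{-1}(V) = {2, 3} ∈ τ ✓.
  V = {[1], [2], [3]}: π^{-1}(V) = {1, 2, 3} ∉ τ ✗.
  V = {[4=5]}: π^{-1}(V) = {4, 5} ∉ τ ✗.
  V = {[1], [4=5]}: π^{-1}(V) = {1, 4, 5} ∉ τ ✗.
  V = {[2], [4=5]}: π^{-1}(V) = {2, 4, 5} ∉ τ ✗.
  V = {[1], [2], [4=5]}: π^{-1}(V) = {1, 2, 4, 5} ∉ τ ✗.
  V = {[3], [4=5]}: π^{-1}(V) = {3, 4, 5} ∉ τ ✗.
  V = {[1], [3], [4=5]}: π^{-1}(V) = {1, 3, 4, 5} ∉ τ ✗.
  V = {[2], [3], [4=5]}: π^{-1}(V) = {2, 3, 4, 5} ∉ τ ✗.
  V = {[1], [2], [3], [4=5]}: π^{-1}(V) = {1, 2, 3, 4, 5} ∈ τ ✓.
Open sets in the quotient: τ_Q = {{}, {[2]}, {[3]}, {[2], [3]}, {[1], [2], [3], [4=5]}} (5 elements).


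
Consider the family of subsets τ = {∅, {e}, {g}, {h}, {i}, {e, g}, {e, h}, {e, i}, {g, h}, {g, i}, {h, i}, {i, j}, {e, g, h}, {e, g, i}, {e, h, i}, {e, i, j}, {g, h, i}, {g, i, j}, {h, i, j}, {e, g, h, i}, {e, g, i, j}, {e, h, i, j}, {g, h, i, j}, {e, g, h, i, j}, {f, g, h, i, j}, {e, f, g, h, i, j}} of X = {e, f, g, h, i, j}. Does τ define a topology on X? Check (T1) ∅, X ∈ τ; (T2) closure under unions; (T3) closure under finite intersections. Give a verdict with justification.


τ IS a topology on X.

Axiom (T1): ∅ ∈ τ? Yes; X ∈ τ? Yes.
Axiom (T2/T3): check pairwise unions and intersections of members of τ.
All pairwise intersections and unions checked — each lies in τ. Therefore τ satisfies (T1), (T2), (T3): it IS a topology on X.


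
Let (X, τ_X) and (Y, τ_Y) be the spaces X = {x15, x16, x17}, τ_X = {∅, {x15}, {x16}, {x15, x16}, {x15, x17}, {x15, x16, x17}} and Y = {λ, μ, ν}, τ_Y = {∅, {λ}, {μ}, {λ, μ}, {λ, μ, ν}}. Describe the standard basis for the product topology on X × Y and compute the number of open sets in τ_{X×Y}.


Basis B = {∅ × ∅, {x15} × {λ}, {x15} × {μ}, {x16} × {λ}, {x16} × {μ}, {x15} × {λ, μ}, {x15, x16} × {λ}, {x15, x17} × {λ}, {x15, x16} × {μ}, {x15, x17} × {μ}, {x16} × {λ, μ}, {x15} × {λ, μ, ν}, {x15, x16, x17} × {λ}, {x15, x16, x17} × {μ}, {x16} × {λ, μ, ν}, {x15, x16} × {λ, μ}, {x15, x17} × {λ, μ}, {x15, x16} × {λ, μ, ν}, {x15, x17} × {λ, μ, ν}, {x15, x16, x17} × {λ, μ}, {x15, x16, x17} × {λ, μ, ν}}; |τ_{X×Y}| = 70.

Enumerate products U × V with U ∈ τ_X, V ∈ τ_Y (deduplicated):
  ∅ × ∅ = {} (∅)
  {x15} × {λ} = {(x15,λ)}
  {x15} × {μ} = {(x15,μ)}
  {x16} × {λ} = {(x16,λ)}
  {x16} × {μ} = {(x16,μ)}
  {x15} × {λ, μ} = {(x15,λ), (x15,μ)}
  {x15, x16} × {λ} = {(x15,λ), (x16,λ)}
  {x15, x17} × {λ} = {(x15,λ), (x17,λ)}
  {x15, x16} × {μ} = {(x15,μ), (x16,μ)}
  {x15, x17} × {μ} = {(x15,μ), (x17,μ)}
  {x16} × {λ, μ} = {(x16,λ), (x16,μ)}
  {x15} × {λ, μ, ν} = {(x15,λ), (x15,μ), (x15,ν)}
  {x15, x16, x17} × {λ} = {(x15,λ), (x16,λ), (x17,λ)}
  {x15, x16, x17} × {μ} = {(x15,μ), (x16,μ), (x17,μ)}
  {x16} × {λ, μ, ν} = {(x16,λ), (x16,μ), (x16,ν)}
  {x15, x16} × {λ, μ} = {(x15,λ), (x15,μ), (x16,λ), (x16,μ)}
  {x15, x17} × {λ, μ} = {(x15,λ), (x15,μ), (x17,λ), (x17,μ)}
  {x15, x16} × {λ, μ, ν} = {(x15,λ), (x15,μ), (x15,ν), (x16,λ), (x16,μ), (x16,ν)}
  {x15, x17} × {λ, μ, ν} = {(x15,λ), (x15,μ), (x15,ν), (x17,λ), (x17,μ), (x17,ν)}
  {x15, x16, x17} × {λ, μ} = {(x15,λ), (x15,μ), (x16,λ), (x16,μ), (x17,λ), (x17,μ)}
  {x15, x16, x17} × {λ, μ, ν} = {(x15,λ), (x15,μ), (x15,ν), (x16,λ), (x16,μ), (x16,ν), (x17,λ), (x17,μ), (x17,ν)}
These 21 distinct sets form the basis B.
Close under arbitrary unions to get τ_{X×Y}; counting gives |τ_{X×Y}| = 70.


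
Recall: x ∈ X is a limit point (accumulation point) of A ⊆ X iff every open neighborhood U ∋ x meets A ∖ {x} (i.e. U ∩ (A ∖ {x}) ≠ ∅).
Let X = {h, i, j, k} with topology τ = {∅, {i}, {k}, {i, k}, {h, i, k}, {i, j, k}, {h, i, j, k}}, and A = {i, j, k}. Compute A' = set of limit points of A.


A' = {h, j}

For each x ∈ X, list the open sets U ∈ τ with x ∈ U, then check whether U ∩ (A ∖ {x}) ≠ ∅ for every such U.
  x = h: opens ∋ x are {h, i, k}, {h, i, j, k}; each meets A ∖ {h}, so x IS a limit point.
  x = i: open {i} ∋ x has {i} ∩ (A ∖ {i}) = ∅, so x is NOT a limit point.
  x = j: opens ∋ x are {i, j, k}, {h, i, j, k}; each meets A ∖ {j}, so x IS a limit point.
  x = k: open {k} ∋ x has {k} ∩ (A ∖ {k}) = ∅, so x is NOT a limit point.
Collecting: A' = {h, j}.


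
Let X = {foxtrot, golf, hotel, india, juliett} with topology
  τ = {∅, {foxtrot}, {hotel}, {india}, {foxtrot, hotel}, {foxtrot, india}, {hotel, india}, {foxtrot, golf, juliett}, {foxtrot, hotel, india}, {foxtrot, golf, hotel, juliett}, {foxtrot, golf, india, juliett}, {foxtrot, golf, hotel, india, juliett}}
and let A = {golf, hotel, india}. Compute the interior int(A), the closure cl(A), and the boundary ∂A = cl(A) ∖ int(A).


int(A) = {hotel, india}, cl(A) = {golf, hotel, india, juliett}, ∂A = {golf, juliett}.

Closed sets in (X, τ) are complements of opens:
  closed(X, τ) = {∅, {hotel}, {india}, {golf, juliett}, {hotel, india}, {foxtrot, golf, juliett}, {golf, hotel, juliett}, {golf, india, juliett}, {foxtrot, golf, hotel, juliett}, {foxtrot, golf, india, juliett}, {golf, hotel, india, juliett}, {foxtrot, golf, hotel, india, juliett}}.
int(A) = ⋃ {U ∈ τ : U ⊆ A}. Opens contained in A: ∅, {hotel}, {india}, {hotel, india}.
Taking the union of these: int(A) = {hotel, india}.
cl(A) = ⋂ {C closed : A ⊆ C}. Closed sets containing A: {golf, hotel, india, juliett}, {foxtrot, golf, hotel, india, juliett}.
Intersecting these: cl(A) = {golf, hotel, india, juliett}.
∂A = cl(A) ∖ int(A) = {golf, hotel, india, juliett} ∖ {hotel, india} = {golf, juliett}.


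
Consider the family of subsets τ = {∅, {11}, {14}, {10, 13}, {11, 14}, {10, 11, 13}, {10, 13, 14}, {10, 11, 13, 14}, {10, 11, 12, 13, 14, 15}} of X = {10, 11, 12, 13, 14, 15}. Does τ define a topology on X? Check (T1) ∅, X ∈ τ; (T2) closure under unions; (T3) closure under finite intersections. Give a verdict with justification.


τ IS a topology on X.

Axiom (T1): ∅ ∈ τ? Yes; X ∈ τ? Yes.
Axiom (T2/T3): check pairwise unions and intersections of members of τ.
All pairwise intersections and unions checked — each lies in τ. Therefore τ satisfies (T1), (T2), (T3): it IS a topology on X.


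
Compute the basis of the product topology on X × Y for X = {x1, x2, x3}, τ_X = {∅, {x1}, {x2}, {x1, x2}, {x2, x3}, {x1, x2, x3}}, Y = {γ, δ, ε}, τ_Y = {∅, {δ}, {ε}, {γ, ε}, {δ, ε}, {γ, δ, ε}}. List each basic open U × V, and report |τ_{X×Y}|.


Basis B = {∅ × ∅, {x1} × {δ}, {x1} × {ε}, {x2} × {δ}, {x2} × {ε}, {x1} × {γ, ε}, {x1} × {δ, ε}, {x1, x2} × {δ}, {x1, x2} × {ε}, {x2} × {γ, ε}, {x2} × {δ, ε}, {x2, x3} × {δ}, {x2, x3} × {ε}, {x1} × {γ, δ, ε}, {x1, x2, x3} × {δ}, {x1, x2, x3} × {ε}, {x2} × {γ, δ, ε}, {x1, x2} × {γ, ε}, {x1, x2} × {δ, ε}, {x2, x3} × {γ, ε}, {x2, x3} × {δ, ε}, {x1, x2} × {γ, δ, ε}, {x1, x2, x3} × {γ, ε}, {x1, x2, x3} × {δ, ε}, {x2, x3} × {γ, δ, ε}, {x1, x2, x3} × {γ, δ, ε}}; |τ_{X×Y}| = 108.

Enumerate products U × V with U ∈ τ_X, V ∈ τ_Y (deduplicated):
  ∅ × ∅ = {} (∅)
  {x1} × {δ} = {(x1,δ)}
  {x1} × {ε} = {(x1,ε)}
  {x2} × {δ} = {(x2,δ)}
  {x2} × {ε} = {(x2,ε)}
  {x1} × {γ, ε} = {(x1,γ), (x1,ε)}
  {x1} × {δ, ε} = {(x1,δ), (x1,ε)}
  {x1, x2} × {δ} = {(x1,δ), (x2,δ)}
  {x1, x2} × {ε} = {(x1,ε), (x2,ε)}
  {x2} × {γ, ε} = {(x2,γ), (x2,ε)}
  {x2} × {δ, ε} = {(x2,δ), (x2,ε)}
  {x2, x3} × {δ} = {(x2,δ), (x3,δ)}
  {x2, x3} × {ε} = {(x2,ε), (x3,ε)}
  {x1} × {γ, δ, ε} = {(x1,γ), (x1,δ), (x1,ε)}
  {x1, x2, x3} × {δ} = {(x1,δ), (x2,δ), (x3,δ)}
  {x1, x2, x3} × {ε} = {(x1,ε), (x2,ε), (x3,ε)}
  {x2} × {γ, δ, ε} = {(x2,γ), (x2,δ), (x2,ε)}
  {x1, x2} × {γ, ε} = {(x1,γ), (x1,ε), (x2,γ), (x2,ε)}
  {x1, x2} × {δ, ε} = {(x1,δ), (x1,ε), (x2,δ), (x2,ε)}
  {x2, x3} × {γ, ε} = {(x2,γ), (x2,ε), (x3,γ), (x3,ε)}
  {x2, x3} × {δ, ε} = {(x2,δ), (x2,ε), (x3,δ), (x3,ε)}
  {x1, x2} × {γ, δ, ε} = {(x1,γ), (x1,δ), (x1,ε), (x2,γ), (x2,δ), (x2,ε)}
  {x1, x2, x3} × {γ, ε} = {(x1,γ), (x1,ε), (x2,γ), (x2,ε), (x3,γ), (x3,ε)}
  {x1, x2, x3} × {δ, ε} = {(x1,δ), (x1,ε), (x2,δ), (x2,ε), (x3,δ), (x3,ε)}
  {x2, x3} × {γ, δ, ε} = {(x2,γ), (x2,δ), (x2,ε), (x3,γ), (x3,δ), (x3,ε)}
  {x1, x2, x3} × {γ, δ, ε} = {(x1,γ), (x1,δ), (x1,ε), (x2,γ), (x2,δ), (x2,ε), (x3,γ), (x3,δ), (x3,ε)}
These 26 distinct sets form the basis B.
Close under arbitrary unions to get τ_{X×Y}; counting gives |τ_{X×Y}| = 108.


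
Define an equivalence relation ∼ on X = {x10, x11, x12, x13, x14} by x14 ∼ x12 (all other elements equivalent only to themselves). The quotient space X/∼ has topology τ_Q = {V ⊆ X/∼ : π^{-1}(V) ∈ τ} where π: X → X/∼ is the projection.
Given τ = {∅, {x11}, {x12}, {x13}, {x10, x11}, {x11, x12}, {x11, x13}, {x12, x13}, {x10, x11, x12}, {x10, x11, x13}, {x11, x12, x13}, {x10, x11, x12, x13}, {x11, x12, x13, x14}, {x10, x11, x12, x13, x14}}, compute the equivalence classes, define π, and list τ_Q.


X/∼ = {[x10], [x11], [x12=x14], [x13]}; |τ_Q| = 8.

Equivalence classes: [x10], [x11], [x12=x14], [x13].
Quotient map π: X → X/∼ sends x10 ↦ [x10], x11 ↦ [x11], x12 ↦ [x12=x14], x13 ↦ [x13], x14 ↦ [x12=x14].
For each subset V ⊆ X/∼, compute π^{-1}(V) ⊆ X and check whether π^{-1}(V) ∈ τ. V is open in τ_Q iff π^{-1}(V) ∈ τ.
  V = {}: π^{-1}(V) = ∅ ∈ τ ✓.
  V = {[x10]}: π^{-1}(V) = {x10} ∉ τ ✗.
  V = {[x11]}: π^{-1}(V) = {x11} ∈ τ ✓.
  V = {[x10], [x11]}: π^{-1}(V) = {x10, x11} ∈ τ ✓.
  V = {[x12=x14]}: π^{-1}(V) = {x12, x14} ∉ τ ✗.
  V = {[x10], [x12=x14]}: π^{-1}(V) = {x10, x12, x14} ∉ τ ✗.
  V = {[x11], [x12=x14]}: π^{-1}(V) = {x11, x12, x14} ∉ τ ✗.
  V = {[x10], [x11], [x12=x14]}: π^{-1}(V) = {x10, x11, x12, x14} ∉ τ ✗.
  V = {[x13]}: π^{-1}(V) = {x13} ∈ τ ✓.
  V = {[x10], [x13]}: π^{-1}(V) = {x10, x13} ∉ τ ✗.
  V = {[x11], [x13]}: π^{-1}(V) = {x11, x13} ∈ τ ✓.
  V = {[x10], [x11], [x13]}: π^{-1}(V) = {x10, x11, x13} ∈ τ ✓.
  V = {[x12=x14], [x13]}: π^{-1}(V) = {x12, x13, x14} ∉ τ ✗.
  V = {[x10], [x12=x14], [x13]}: π^{-1}(V) = {x10, x12, x13, x14} ∉ τ ✗.
  V = {[x11], [x12=x14], [x13]}: π^{-1}(V) = {x11, x12, x13, x14} ∈ τ ✓.
  V = {[x10], [x11], [x12=x14], [x13]}: π^{-1}(V) = {x10, x11, x12, x13, x14} ∈ τ ✓.
Open sets in the quotient: τ_Q = {{}, {[x11]}, {[x10], [x11]}, {[x13]}, {[x11], [x13]}, {[x10], [x11], [x13]}, {[x11], [x12=x14], [x13]}, {[x10], [x11], [x12=x14], [x13]}} (8 elements).


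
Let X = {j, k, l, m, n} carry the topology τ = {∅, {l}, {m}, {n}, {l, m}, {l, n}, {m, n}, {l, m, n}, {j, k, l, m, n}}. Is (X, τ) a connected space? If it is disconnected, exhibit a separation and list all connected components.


(X, τ) is connected.

Find clopen sets (U ∈ τ with X ∖ U ∈ τ):
  U = ∅, X ∖ U = {j, k, l, m, n} — both open, so U is clopen.
  U = {j, k, l, m, n}, X ∖ U = ∅ — both open, so U is clopen.
Only trivial clopens (∅ and X) exist, so (X, τ) is connected.
Compute connected components by grouping points that agree on all clopens:
  component: {j, k, l, m, n}


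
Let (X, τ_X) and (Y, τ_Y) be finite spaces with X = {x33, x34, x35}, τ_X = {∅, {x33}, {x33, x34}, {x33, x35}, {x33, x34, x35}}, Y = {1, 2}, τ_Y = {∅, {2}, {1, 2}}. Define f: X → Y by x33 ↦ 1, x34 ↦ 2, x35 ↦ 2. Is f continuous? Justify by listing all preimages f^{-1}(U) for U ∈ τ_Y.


f is NOT continuous.

Compute f^{-1}(U) for each U ∈ τ_Y:
  U = ∅: f^{-1}(U) = ∅ ∈ τ_X ✓.
  U = {2}: f^{-1}(U) = {x34, x35} ∉ τ_X ✗.
  U = {1, 2}: f^{-1}(U) = {x33, x34, x35} ∈ τ_X ✓.
Found U = {2} with f^{-1}(U) = {x34, x35} not in τ_X. Therefore f is NOT continuous.


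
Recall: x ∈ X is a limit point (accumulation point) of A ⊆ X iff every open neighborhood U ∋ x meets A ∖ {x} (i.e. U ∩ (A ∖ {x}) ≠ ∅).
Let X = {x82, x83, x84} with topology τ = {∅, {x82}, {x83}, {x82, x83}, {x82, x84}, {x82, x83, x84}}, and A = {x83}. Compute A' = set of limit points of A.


A' = ∅

For each x ∈ X, list the open sets U ∈ τ with x ∈ U, then check whether U ∩ (A ∖ {x}) ≠ ∅ for every such U.
  x = x82: open {x82} ∋ x has {x82} ∩ (A ∖ {x82}) = ∅, so x is NOT a limit point.
  x = x83: open {x83} ∋ x has {x83} ∩ (A ∖ {x83}) = ∅, so x is NOT a limit point.
  x = x84: open {x82, x84} ∋ x has {x82, x84} ∩ (A ∖ {x84}) = ∅, so x is NOT a limit point.
Collecting: A' = ∅.


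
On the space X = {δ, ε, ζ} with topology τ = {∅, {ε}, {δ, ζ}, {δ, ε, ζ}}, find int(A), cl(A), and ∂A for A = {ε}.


int(A) = {ε}, cl(A) = {ε}, ∂A = ∅.

Closed sets in (X, τ) are complements of opens:
  closed(X, τ) = {∅, {ε}, {δ, ζ}, {δ, ε, ζ}}.
int(A) = ⋃ {U ∈ τ : U ⊆ A}. Opens contained in A: ∅, {ε}.
Taking the union of these: int(A) = {ε}.
cl(A) = ⋂ {C closed : A ⊆ C}. Closed sets containing A: {ε}, {δ, ε, ζ}.
Intersecting these: cl(A) = {ε}.
∂A = cl(A) ∖ int(A) = {ε} ∖ {ε} = ∅.


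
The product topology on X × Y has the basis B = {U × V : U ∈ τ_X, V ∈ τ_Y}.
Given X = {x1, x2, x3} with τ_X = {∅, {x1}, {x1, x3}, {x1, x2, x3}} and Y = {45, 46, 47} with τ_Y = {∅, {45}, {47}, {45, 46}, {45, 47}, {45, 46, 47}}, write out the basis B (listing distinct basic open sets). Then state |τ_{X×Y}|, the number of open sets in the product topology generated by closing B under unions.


Basis B = {∅ × ∅, {x1} × {45}, {x1} × {47}, {x1} × {45, 46}, {x1} × {45, 47}, {x1, x3} × {45}, {x1, x3} × {47}, {x1} × {45, 46, 47}, {x1, x2, x3} × {45}, {x1, x2, x3} × {47}, {x1, x3} × {45, 46}, {x1, x3} × {45, 47}, {x1, x3} × {45, 46, 47}, {x1, x2, x3} × {45, 46}, {x1, x2, x3} × {45, 47}, {x1, x2, x3} × {45, 46, 47}}; |τ_{X×Y}| = 40.

Enumerate products U × V with U ∈ τ_X, V ∈ τ_Y (deduplicated):
  ∅ × ∅ = {} (∅)
  {x1} × {45} = {(x1,45)}
  {x1} × {47} = {(x1,47)}
  {x1} × {45, 46} = {(x1,45), (x1,46)}
  {x1} × {45, 47} = {(x1,45), (x1,47)}
  {x1, x3} × {45} = {(x1,45), (x3,45)}
  {x1, x3} × {47} = {(x1,47), (x3,47)}
  {x1} × {45, 46, 47} = {(x1,45), (x1,46), (x1,47)}
  {x1, x2, x3} × {45} = {(x1,45), (x2,45), (x3,45)}
  {x1, x2, x3} × {47} = {(x1,47), (x2,47), (x3,47)}
  {x1, x3} × {45, 46} = {(x1,45), (x1,46), (x3,45), (x3,46)}
  {x1, x3} × {45, 47} = {(x1,45), (x1,47), (x3,45), (x3,47)}
  {x1, x3} × {45, 46, 47} = {(x1,45), (x1,46), (x1,47), (x3,45), (x3,46), (x3,47)}
  {x1, x2, x3} × {45, 46} = {(x1,45), (x1,46), (x2,45), (x2,46), (x3,45), (x3,46)}
  {x1, x2, x3} × {45, 47} = {(x1,45), (x1,47), (x2,45), (x2,47), (x3,45), (x3,47)}
  {x1, x2, x3} × {45, 46, 47} = {(x1,45), (x1,46), (x1,47), (x2,45), (x2,46), (x2,47), (x3,45), (x3,46), (x3,47)}
These 16 distinct sets form the basis B.
Close under arbitrary unions to get τ_{X×Y}; counting gives |τ_{X×Y}| = 40.


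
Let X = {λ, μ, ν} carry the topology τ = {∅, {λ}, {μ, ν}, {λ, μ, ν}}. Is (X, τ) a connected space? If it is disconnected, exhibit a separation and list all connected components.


(X, τ) is disconnected; components = [{λ}, {μ, ν}].

Find clopen sets (U ∈ τ with X ∖ U ∈ τ):
  U = ∅, X ∖ U = {λ, μ, ν} — both open, so U is clopen.
  U = {λ}, X ∖ U = {μ, ν} — both open, so U is clopen.
  U = {μ, ν}, X ∖ U = {λ} — both open, so U is clopen.
  U = {λ, μ, ν}, X ∖ U = ∅ — both open, so U is clopen.
Nontrivial clopen(s) exist: e.g. {μ, ν}. So (X, τ) is disconnected.
Compute connected components by grouping points that agree on all clopens:
  component: {λ}
  component: {μ, ν}


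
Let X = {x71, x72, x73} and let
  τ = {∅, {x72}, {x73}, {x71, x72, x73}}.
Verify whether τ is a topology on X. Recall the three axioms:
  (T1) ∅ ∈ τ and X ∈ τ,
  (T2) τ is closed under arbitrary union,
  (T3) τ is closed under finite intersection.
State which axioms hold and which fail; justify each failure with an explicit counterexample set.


τ is NOT a topology on X.

Axiom (T1): ∅ ∈ τ? Yes; X ∈ τ? Yes.
Axiom (T2/T3): check pairwise unions and intersections of members of τ.
Counterexample for (T2): {x72} ∪ {x73} = {x72, x73} ∉ τ. Therefore τ is NOT a topology.


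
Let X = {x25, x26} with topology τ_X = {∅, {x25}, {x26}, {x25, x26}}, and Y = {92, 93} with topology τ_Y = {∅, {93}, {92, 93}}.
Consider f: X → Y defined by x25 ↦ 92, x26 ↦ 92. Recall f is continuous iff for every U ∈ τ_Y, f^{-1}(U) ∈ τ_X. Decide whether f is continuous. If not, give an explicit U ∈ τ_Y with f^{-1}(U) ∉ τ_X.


f IS continuous.

Compute f^{-1}(U) for each U ∈ τ_Y:
  U = ∅: f^{-1}(U) = ∅ ∈ τ_X ✓.
  U = {93}: f^{-1}(U) = ∅ ∈ τ_X ✓.
  U = {92, 93}: f^{-1}(U) = {x25, x26} ∈ τ_X ✓.
Every preimage lies in τ_X, so f IS continuous.


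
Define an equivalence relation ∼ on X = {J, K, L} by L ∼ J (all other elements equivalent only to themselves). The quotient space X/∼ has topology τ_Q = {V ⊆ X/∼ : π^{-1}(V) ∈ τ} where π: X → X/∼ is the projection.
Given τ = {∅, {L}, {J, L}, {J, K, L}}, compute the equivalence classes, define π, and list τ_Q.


X/∼ = {[J=L], [K]}; |τ_Q| = 3.

Equivalence classes: [J=L], [K].
Quotient map π: X → X/∼ sends J ↦ [J=L], K ↦ [K], L ↦ [J=L].
For each subset V ⊆ X/∼, compute π^{-1}(V) ⊆ X and check whether π^{-1}(V) ∈ τ. V is open in τ_Q iff π^{-1}(V) ∈ τ.
  V = {}: π^{-1}(V) = ∅ ∈ τ ✓.
  V = {[J=L]}: π^{-1}(V) = {J, L} ∈ τ ✓.
  V = {[K]}: π^{-1}(V) = {K} ∉ τ ✗.
  V = {[J=L], [K]}: π^{-1}(V) = {J, K, L} ∈ τ ✓.
Open sets in the quotient: τ_Q = {{}, {[J=L]}, {[J=L], [K]}} (3 elements).


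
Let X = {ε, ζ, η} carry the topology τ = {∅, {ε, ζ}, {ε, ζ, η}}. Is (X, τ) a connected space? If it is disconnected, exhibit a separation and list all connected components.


(X, τ) is connected.

Find clopen sets (U ∈ τ with X ∖ U ∈ τ):
  U = ∅, X ∖ U = {ε, ζ, η} — both open, so U is clopen.
  U = {ε, ζ, η}, X ∖ U = ∅ — both open, so U is clopen.
Only trivial clopens (∅ and X) exist, so (X, τ) is connected.
Compute connected components by grouping points that agree on all clopens:
  component: {ε, ζ, η}


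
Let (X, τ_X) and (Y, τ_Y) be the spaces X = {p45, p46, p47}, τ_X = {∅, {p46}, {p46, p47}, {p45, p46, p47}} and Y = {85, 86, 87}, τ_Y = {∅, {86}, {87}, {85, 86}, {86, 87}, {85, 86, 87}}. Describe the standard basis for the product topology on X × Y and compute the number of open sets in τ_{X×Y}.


Basis B = {∅ × ∅, {p46} × {86}, {p46} × {87}, {p46} × {85, 86}, {p46} × {86, 87}, {p46, p47} × {86}, {p46, p47} × {87}, {p45, p46, p47} × {86}, {p45, p46, p47} × {87}, {p46} × {85, 86, 87}, {p46, p47} × {85, 86}, {p46, p47} × {86, 87}, {p45, p46, p47} × {85, 86}, {p45, p46, p47} × {86, 87}, {p46, p47} × {85, 86, 87}, {p45, p46, p47} × {85, 86, 87}}; |τ_{X×Y}| = 40.

Enumerate products U × V with U ∈ τ_X, V ∈ τ_Y (deduplicated):
  ∅ × ∅ = {} (∅)
  {p46} × {86} = {(p46,86)}
  {p46} × {87} = {(p46,87)}
  {p46} × {85, 86} = {(p46,85), (p46,86)}
  {p46} × {86, 87} = {(p46,86), (p46,87)}
  {p46, p47} × {86} = {(p46,86), (p47,86)}
  {p46, p47} × {87} = {(p46,87), (p47,87)}
  {p45, p46, p47} × {86} = {(p45,86), (p46,86), (p47,86)}
  {p45, p46, p47} × {87} = {(p45,87), (p46,87), (p47,87)}
  {p46} × {85, 86, 87} = {(p46,85), (p46,86), (p46,87)}
  {p46, p47} × {85, 86} = {(p46,85), (p46,86), (p47,85), (p47,86)}
  {p46, p47} × {86, 87} = {(p46,86), (p46,87), (p47,86), (p47,87)}
  {p45, p46, p47} × {85, 86} = {(p45,85), (p45,86), (p46,85), (p46,86), (p47,85), (p47,86)}
  {p45, p46, p47} × {86, 87} = {(p45,86), (p45,87), (p46,86), (p46,87), (p47,86), (p47,87)}
  {p46, p47} × {85, 86, 87} = {(p46,85), (p46,86), (p46,87), (p47,85), (p47,86), (p47,87)}
  {p45, p46, p47} × {85, 86, 87} = {(p45,85), (p45,86), (p45,87), (p46,85), (p46,86), (p46,87), (p47,85), (p47,86), (p47,87)}
These 16 distinct sets form the basis B.
Close under arbitrary unions to get τ_{X×Y}; counting gives |τ_{X×Y}| = 40.


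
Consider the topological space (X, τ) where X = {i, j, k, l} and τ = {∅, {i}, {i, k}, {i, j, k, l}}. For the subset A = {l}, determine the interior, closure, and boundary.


int(A) = ∅, cl(A) = {j, l}, ∂A = {j, l}.

Closed sets in (X, τ) are complements of opens:
  closed(X, τ) = {∅, {j, l}, {j, k, l}, {i, j, k, l}}.
int(A) = ⋃ {U ∈ τ : U ⊆ A}. Opens contained in A: ∅.
Taking the union of these: int(A) = ∅.
cl(A) = ⋂ {C closed : A ⊆ C}. Closed sets containing A: {j, l}, {j, k, l}, {i, j, k, l}.
Intersecting these: cl(A) = {j, l}.
∂A = cl(A) ∖ int(A) = {j, l} ∖ ∅ = {j, l}.


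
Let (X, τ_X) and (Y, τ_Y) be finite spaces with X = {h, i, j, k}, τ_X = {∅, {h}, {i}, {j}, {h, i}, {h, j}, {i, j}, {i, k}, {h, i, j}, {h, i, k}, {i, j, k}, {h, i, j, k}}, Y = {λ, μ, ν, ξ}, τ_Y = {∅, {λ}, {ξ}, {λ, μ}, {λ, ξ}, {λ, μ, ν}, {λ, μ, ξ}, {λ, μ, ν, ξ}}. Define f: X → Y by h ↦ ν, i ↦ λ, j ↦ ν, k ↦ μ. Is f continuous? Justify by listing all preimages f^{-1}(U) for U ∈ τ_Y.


f IS continuous.

Compute f^{-1}(U) for each U ∈ τ_Y:
  U = ∅: f^{-1}(U) = ∅ ∈ τ_X ✓.
  U = {λ}: f^{-1}(U) = {i} ∈ τ_X ✓.
  U = {ξ}: f^{-1}(U) = ∅ ∈ τ_X ✓.
  U = {λ, μ}: f^{-1}(U) = {i, k} ∈ τ_X ✓.
  U = {λ, ξ}: f^{-1}(U) = {i} ∈ τ_X ✓.
  U = {λ, μ, ν}: f^{-1}(U) = {h, i, j, k} ∈ τ_X ✓.
  U = {λ, μ, ξ}: f^{-1}(U) = {i, k} ∈ τ_X ✓.
  U = {λ, μ, ν, ξ}: f^{-1}(U) = {h, i, j, k} ∈ τ_X ✓.
Every preimage lies in τ_X, so f IS continuous.


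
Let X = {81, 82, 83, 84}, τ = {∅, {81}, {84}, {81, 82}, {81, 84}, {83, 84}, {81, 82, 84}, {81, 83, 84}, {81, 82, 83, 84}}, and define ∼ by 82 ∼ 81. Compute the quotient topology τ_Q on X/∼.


X/∼ = {[81=82], [83], [84]}; |τ_Q| = 6.

Equivalence classes: [81=82], [83], [84].
Quotient map π: X → X/∼ sends 81 ↦ [81=82], 82 ↦ [81=82], 83 ↦ [83], 84 ↦ [84].
For each subset V ⊆ X/∼, compute π^{-1}(V) ⊆ X and check whether π^{-1}(V) ∈ τ. V is open in τ_Q iff π^{-1}(V) ∈ τ.
  V = {}: π^{-1}(V) = ∅ ∈ τ ✓.
  V = {[81=82]}: π^{-1}(V) = {81, 82} ∈ τ ✓.
  V = {[83]}: π^{-1}(V) = {83} ∉ τ ✗.
  V = {[81=82], [83]}: π^{-1}(V) = {81, 82, 83} ∉ τ ✗.
  V = {[84]}: π^{-1}(V) = {84} ∈ τ ✓.
  V = {[81=82], [84]}: π^{-1}(V) = {81, 82, 84} ∈ τ ✓.
  V = {[83], [84]}: π^{-1}(V) = {83, 84} ∈ τ ✓.
  V = {[81=82], [83], [84]}: π^{-1}(V) = {81, 82, 83, 84} ∈ τ ✓.
Open sets in the quotient: τ_Q = {{}, {[81=82]}, {[84]}, {[81=82], [84]}, {[83], [84]}, {[81=82], [83], [84]}} (6 elements).


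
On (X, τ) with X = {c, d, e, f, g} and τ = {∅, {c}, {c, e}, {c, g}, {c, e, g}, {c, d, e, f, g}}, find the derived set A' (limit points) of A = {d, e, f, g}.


A' = {d, f}

For each x ∈ X, list the open sets U ∈ τ with x ∈ U, then check whether U ∩ (A ∖ {x}) ≠ ∅ for every such U.
  x = c: open {c} ∋ x has {c} ∩ (A ∖ {c}) = ∅, so x is NOT a limit point.
  x = d: opens ∋ x are {c, d, e, f, g}; each meets A ∖ {d}, so x IS a limit point.
  x = e: open {c, e} ∋ x has {c, e} ∩ (A ∖ {e}) = ∅, so x is NOT a limit point.
  x = f: opens ∋ x are {c, d, e, f, g}; each meets A ∖ {f}, so x IS a limit point.
  x = g: open {c, g} ∋ x has {c, g} ∩ (A ∖ {g}) = ∅, so x is NOT a limit point.
Collecting: A' = {d, f}.


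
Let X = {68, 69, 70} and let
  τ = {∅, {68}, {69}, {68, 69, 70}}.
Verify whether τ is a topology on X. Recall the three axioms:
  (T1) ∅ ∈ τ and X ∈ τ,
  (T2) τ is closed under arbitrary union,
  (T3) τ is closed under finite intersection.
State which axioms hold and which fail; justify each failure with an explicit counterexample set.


τ is NOT a topology on X.

Axiom (T1): ∅ ∈ τ? Yes; X ∈ τ? Yes.
Axiom (T2/T3): check pairwise unions and intersections of members of τ.
Counterexample for (T2): {68} ∪ {69} = {68, 69} ∉ τ. Therefore τ is NOT a topology.


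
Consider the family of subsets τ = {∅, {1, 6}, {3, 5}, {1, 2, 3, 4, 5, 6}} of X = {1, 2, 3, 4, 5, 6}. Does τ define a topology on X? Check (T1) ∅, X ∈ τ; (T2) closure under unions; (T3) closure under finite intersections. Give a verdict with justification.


τ is NOT a topology on X.

Axiom (T1): ∅ ∈ τ? Yes; X ∈ τ? Yes.
Axiom (T2/T3): check pairwise unions and intersections of members of τ.
Counterexample for (T2): {1, 6} ∪ {3, 5} = {1, 3, 5, 6} ∉ τ. Therefore τ is NOT a topology.


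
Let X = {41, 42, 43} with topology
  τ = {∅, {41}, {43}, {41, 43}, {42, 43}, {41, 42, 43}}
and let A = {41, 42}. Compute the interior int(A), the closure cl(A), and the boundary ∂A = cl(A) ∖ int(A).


int(A) = {41}, cl(A) = {41, 42}, ∂A = {42}.

Closed sets in (X, τ) are complements of opens:
  closed(X, τ) = {∅, {41}, {42}, {41, 42}, {42, 43}, {41, 42, 43}}.
int(A) = ⋃ {U ∈ τ : U ⊆ A}. Opens contained in A: ∅, {41}.
Taking the union of these: int(A) = {41}.
cl(A) = ⋂ {C closed : A ⊆ C}. Closed sets containing A: {41, 42}, {41, 42, 43}.
Intersecting these: cl(A) = {41, 42}.
∂A = cl(A) ∖ int(A) = {41, 42} ∖ {41} = {42}.


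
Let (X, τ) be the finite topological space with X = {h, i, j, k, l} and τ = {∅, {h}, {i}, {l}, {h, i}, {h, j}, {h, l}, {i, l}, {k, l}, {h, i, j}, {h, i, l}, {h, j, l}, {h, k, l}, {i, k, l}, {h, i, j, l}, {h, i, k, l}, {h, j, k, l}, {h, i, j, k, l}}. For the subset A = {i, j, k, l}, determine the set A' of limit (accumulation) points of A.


A' = {k}

For each x ∈ X, list the open sets U ∈ τ with x ∈ U, then check whether U ∩ (A ∖ {x}) ≠ ∅ for every such U.
  x = h: open {h} ∋ x has {h} ∩ (A ∖ {h}) = ∅, so x is NOT a limit point.
  x = i: open {i} ∋ x has {i} ∩ (A ∖ {i}) = ∅, so x is NOT a limit point.
  x = j: open {h, j} ∋ x has {h, j} ∩ (A ∖ {j}) = ∅, so x is NOT a limit point.
  x = k: opens ∋ x are {k, l}, {h, k, l}, {i, k, l}, {h, i, k, l}, {h, j, k, l}, {h, i, j, k, l}; each meets A ∖ {k}, so x IS a limit point.
  x = l: open {l} ∋ x has {l} ∩ (A ∖ {l}) = ∅, so x is NOT a limit point.
Collecting: A' = {k}.


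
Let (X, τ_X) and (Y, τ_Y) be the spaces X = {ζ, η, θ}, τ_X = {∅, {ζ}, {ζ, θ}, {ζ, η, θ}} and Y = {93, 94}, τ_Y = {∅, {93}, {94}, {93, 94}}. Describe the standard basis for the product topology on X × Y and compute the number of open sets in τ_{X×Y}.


Basis B = {∅ × ∅, {ζ} × {93}, {ζ} × {94}, {ζ} × {93, 94}, {ζ, θ} × {93}, {ζ, θ} × {94}, {ζ, η, θ} × {93}, {ζ, η, θ} × {94}, {ζ, θ} × {93, 94}, {ζ, η, θ} × {93, 94}}; |τ_{X×Y}| = 16.

Enumerate products U × V with U ∈ τ_X, V ∈ τ_Y (deduplicated):
  ∅ × ∅ = {} (∅)
  {ζ} × {93} = {(ζ,93)}
  {ζ} × {94} = {(ζ,94)}
  {ζ} × {93, 94} = {(ζ,93), (ζ,94)}
  {ζ, θ} × {93} = {(ζ,93), (θ,93)}
  {ζ, θ} × {94} = {(ζ,94), (θ,94)}
  {ζ, η, θ} × {93} = {(ζ,93), (η,93), (θ,93)}
  {ζ, η, θ} × {94} = {(ζ,94), (η,94), (θ,94)}
  {ζ, θ} × {93, 94} = {(ζ,93), (ζ,94), (θ,93), (θ,94)}
  {ζ, η, θ} × {93, 94} = {(ζ,93), (ζ,94), (η,93), (η,94), (θ,93), (θ,94)}
These 10 distinct sets form the basis B.
Close under arbitrary unions to get τ_{X×Y}; counting gives |τ_{X×Y}| = 16.


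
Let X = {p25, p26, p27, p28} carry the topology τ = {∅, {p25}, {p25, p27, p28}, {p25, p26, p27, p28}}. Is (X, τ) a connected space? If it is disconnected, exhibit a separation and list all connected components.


(X, τ) is connected.

Find clopen sets (U ∈ τ with X ∖ U ∈ τ):
  U = ∅, X ∖ U = {p25, p26, p27, p28} — both open, so U is clopen.
  U = {p25, p26, p27, p28}, X ∖ U = ∅ — both open, so U is clopen.
Only trivial clopens (∅ and X) exist, so (X, τ) is connected.
Compute connected components by grouping points that agree on all clopens:
  component: {p25, p26, p27, p28}


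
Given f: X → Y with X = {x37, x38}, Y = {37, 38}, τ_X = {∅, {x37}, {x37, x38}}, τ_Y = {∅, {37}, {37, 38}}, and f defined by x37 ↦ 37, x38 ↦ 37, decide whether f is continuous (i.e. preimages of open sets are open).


f IS continuous.

Compute f^{-1}(U) for each U ∈ τ_Y:
  U = ∅: f^{-1}(U) = ∅ ∈ τ_X ✓.
  U = {37}: f^{-1}(U) = {x37, x38} ∈ τ_X ✓.
  U = {37, 38}: f^{-1}(U) = {x37, x38} ∈ τ_X ✓.
Every preimage lies in τ_X, so f IS continuous.


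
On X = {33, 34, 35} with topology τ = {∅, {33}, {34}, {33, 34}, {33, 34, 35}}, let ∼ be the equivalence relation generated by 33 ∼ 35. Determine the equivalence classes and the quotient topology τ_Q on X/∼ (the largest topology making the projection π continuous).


X/∼ = {[33=35], [34]}; |τ_Q| = 3.

Equivalence classes: [33=35], [34].
Quotient map π: X → X/∼ sends 33 ↦ [33=35], 34 ↦ [34], 35 ↦ [33=35].
For each subset V ⊆ X/∼, compute π^{-1}(V) ⊆ X and check whether π^{-1}(V) ∈ τ. V is open in τ_Q iff π^{-1}(V) ∈ τ.
  V = {}: π^{-1}(V) = ∅ ∈ τ ✓.
  V = {[33=35]}: π^{-1}(V) = {33, 35} ∉ τ ✗.
  V = {[34]}: π^{-1}(V) = {34} ∈ τ ✓.
  V = {[33=35], [34]}: π^{-1}(V) = {33, 34, 35} ∈ τ ✓.
Open sets in the quotient: τ_Q = {{}, {[34]}, {[33=35], [34]}} (3 elements).


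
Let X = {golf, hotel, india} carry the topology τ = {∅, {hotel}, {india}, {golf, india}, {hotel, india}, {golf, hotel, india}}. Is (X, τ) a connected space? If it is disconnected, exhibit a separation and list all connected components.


(X, τ) is disconnected; components = [{hotel}, {golf, india}].

Find clopen sets (U ∈ τ with X ∖ U ∈ τ):
  U = ∅, X ∖ U = {golf, hotel, india} — both open, so U is clopen.
  U = {hotel}, X ∖ U = {golf, india} — both open, so U is clopen.
  U = {golf, india}, X ∖ U = {hotel} — both open, so U is clopen.
  U = {golf, hotel, india}, X ∖ U = ∅ — both open, so U is clopen.
Nontrivial clopen(s) exist: e.g. {golf, india}. So (X, τ) is disconnected.
Compute connected components by grouping points that agree on all clopens:
  component: {hotel}
  component: {golf, india}


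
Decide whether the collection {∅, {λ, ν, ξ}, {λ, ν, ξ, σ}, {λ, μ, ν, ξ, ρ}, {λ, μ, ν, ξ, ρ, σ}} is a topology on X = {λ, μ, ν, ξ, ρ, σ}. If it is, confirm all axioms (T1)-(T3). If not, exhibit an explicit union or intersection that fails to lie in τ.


τ IS a topology on X.

Axiom (T1): ∅ ∈ τ? Yes; X ∈ τ? Yes.
Axiom (T2/T3): check pairwise unions and intersections of members of τ.
All pairwise intersections and unions checked — each lies in τ. Therefore τ satisfies (T1), (T2), (T3): it IS a topology on X.


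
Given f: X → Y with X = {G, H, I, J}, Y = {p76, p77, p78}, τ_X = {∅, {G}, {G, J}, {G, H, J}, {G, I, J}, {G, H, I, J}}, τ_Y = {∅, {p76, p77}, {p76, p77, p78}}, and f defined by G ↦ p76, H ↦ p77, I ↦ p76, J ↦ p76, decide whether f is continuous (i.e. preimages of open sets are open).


f IS continuous.

Compute f^{-1}(U) for each U ∈ τ_Y:
  U = ∅: f^{-1}(U) = ∅ ∈ τ_X ✓.
  U = {p76, p77}: f^{-1}(U) = {G, H, I, J} ∈ τ_X ✓.
  U = {p76, p77, p78}: f^{-1}(U) = {G, H, I, J} ∈ τ_X ✓.
Every preimage lies in τ_X, so f IS continuous.


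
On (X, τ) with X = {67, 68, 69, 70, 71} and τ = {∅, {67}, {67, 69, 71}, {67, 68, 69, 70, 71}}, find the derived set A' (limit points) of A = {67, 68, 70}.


A' = {68, 69, 70, 71}

For each x ∈ X, list the open sets U ∈ τ with x ∈ U, then check whether U ∩ (A ∖ {x}) ≠ ∅ for every such U.
  x = 67: open {67} ∋ x has {67} ∩ (A ∖ {67}) = ∅, so x is NOT a limit point.
  x = 68: opens ∋ x are {67, 68, 69, 70, 71}; each meets A ∖ {68}, so x IS a limit point.
  x = 69: opens ∋ x are {67, 69, 71}, {67, 68, 69, 70, 71}; each meets A ∖ {69}, so x IS a limit point.
  x = 70: opens ∋ x are {67, 68, 69, 70, 71}; each meets A ∖ {70}, so x IS a limit point.
  x = 71: opens ∋ x are {67, 69, 71}, {67, 68, 69, 70, 71}; each meets A ∖ {71}, so x IS a limit point.
Collecting: A' = {68, 69, 70, 71}.


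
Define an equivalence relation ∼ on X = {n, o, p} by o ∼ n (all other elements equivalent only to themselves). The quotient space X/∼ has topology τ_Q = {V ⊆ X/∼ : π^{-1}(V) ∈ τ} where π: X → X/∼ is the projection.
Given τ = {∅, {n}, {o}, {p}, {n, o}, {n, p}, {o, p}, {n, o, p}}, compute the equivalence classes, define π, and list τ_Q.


X/∼ = {[n=o], [p]}; |τ_Q| = 4.

Equivalence classes: [n=o], [p].
Quotient map π: X → X/∼ sends n ↦ [n=o], o ↦ [n=o], p ↦ [p].
For each subset V ⊆ X/∼, compute π^{-1}(V) ⊆ X and check whether π^{-1}(V) ∈ τ. V is open in τ_Q iff π^{-1}(V) ∈ τ.
  V = {}: π^{-1}(V) = ∅ ∈ τ ✓.
  V = {[n=o]}: π^{-1}(V) = {n, o} ∈ τ ✓.
  V = {[p]}: π^{-1}(V) = {p} ∈ τ ✓.
  V = {[n=o], [p]}: π^{-1}(V) = {n, o, p} ∈ τ ✓.
Open sets in the quotient: τ_Q = {{}, {[n=o]}, {[p]}, {[n=o], [p]}} (4 elements).


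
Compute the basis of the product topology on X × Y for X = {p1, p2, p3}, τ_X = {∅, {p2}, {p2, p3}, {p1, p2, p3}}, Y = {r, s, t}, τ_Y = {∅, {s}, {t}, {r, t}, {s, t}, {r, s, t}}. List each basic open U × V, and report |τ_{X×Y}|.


Basis B = {∅ × ∅, {p2} × {s}, {p2} × {t}, {p2} × {r, t}, {p2} × {s, t}, {p2, p3} × {s}, {p2, p3} × {t}, {p1, p2, p3} × {s}, {p1, p2, p3} × {t}, {p2} × {r, s, t}, {p2, p3} × {r, t}, {p2, p3} × {s, t}, {p1, p2, p3} × {r, t}, {p1, p2, p3} × {s, t}, {p2, p3} × {r, s, t}, {p1, p2, p3} × {r, s, t}}; |τ_{X×Y}| = 40.

Enumerate products U × V with U ∈ τ_X, V ∈ τ_Y (deduplicated):
  ∅ × ∅ = {} (∅)
  {p2} × {s} = {(p2,s)}
  {p2} × {t} = {(p2,t)}
  {p2} × {r, t} = {(p2,r), (p2,t)}
  {p2} × {s, t} = {(p2,s), (p2,t)}
  {p2, p3} × {s} = {(p2,s), (p3,s)}
  {p2, p3} × {t} = {(p2,t), (p3,t)}
  {p1, p2, p3} × {s} = {(p1,s), (p2,s), (p3,s)}
  {p1, p2, p3} × {t} = {(p1,t), (p2,t), (p3,t)}
  {p2} × {r, s, t} = {(p2,r), (p2,s), (p2,t)}
  {p2, p3} × {r, t} = {(p2,r), (p2,t), (p3,r), (p3,t)}
  {p2, p3} × {s, t} = {(p2,s), (p2,t), (p3,s), (p3,t)}
  {p1, p2, p3} × {r, t} = {(p1,r), (p1,t), (p2,r), (p2,t), (p3,r), (p3,t)}
  {p1, p2, p3} × {s, t} = {(p1,s), (p1,t), (p2,s), (p2,t), (p3,s), (p3,t)}
  {p2, p3} × {r, s, t} = {(p2,r), (p2,s), (p2,t), (p3,r), (p3,s), (p3,t)}
  {p1, p2, p3} × {r, s, t} = {(p1,r), (p1,s), (p1,t), (p2,r), (p2,s), (p2,t), (p3,r), (p3,s), (p3,t)}
These 16 distinct sets form the basis B.
Close under arbitrary unions to get τ_{X×Y}; counting gives |τ_{X×Y}| = 40.


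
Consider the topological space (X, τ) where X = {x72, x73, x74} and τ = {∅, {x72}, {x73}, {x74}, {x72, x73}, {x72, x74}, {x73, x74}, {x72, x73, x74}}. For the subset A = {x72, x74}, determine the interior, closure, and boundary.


int(A) = {x72, x74}, cl(A) = {x72, x74}, ∂A = ∅.

Closed sets in (X, τ) are complements of opens:
  closed(X, τ) = {∅, {x72}, {x73}, {x74}, {x72, x73}, {x72, x74}, {x73, x74}, {x72, x73, x74}}.
int(A) = ⋃ {U ∈ τ : U ⊆ A}. Opens contained in A: ∅, {x72}, {x74}, {x72, x74}.
Taking the union of these: int(A) = {x72, x74}.
cl(A) = ⋂ {C closed : A ⊆ C}. Closed sets containing A: {x72, x74}, {x72, x73, x74}.
Intersecting these: cl(A) = {x72, x74}.
∂A = cl(A) ∖ int(A) = {x72, x74} ∖ {x72, x74} = ∅.
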